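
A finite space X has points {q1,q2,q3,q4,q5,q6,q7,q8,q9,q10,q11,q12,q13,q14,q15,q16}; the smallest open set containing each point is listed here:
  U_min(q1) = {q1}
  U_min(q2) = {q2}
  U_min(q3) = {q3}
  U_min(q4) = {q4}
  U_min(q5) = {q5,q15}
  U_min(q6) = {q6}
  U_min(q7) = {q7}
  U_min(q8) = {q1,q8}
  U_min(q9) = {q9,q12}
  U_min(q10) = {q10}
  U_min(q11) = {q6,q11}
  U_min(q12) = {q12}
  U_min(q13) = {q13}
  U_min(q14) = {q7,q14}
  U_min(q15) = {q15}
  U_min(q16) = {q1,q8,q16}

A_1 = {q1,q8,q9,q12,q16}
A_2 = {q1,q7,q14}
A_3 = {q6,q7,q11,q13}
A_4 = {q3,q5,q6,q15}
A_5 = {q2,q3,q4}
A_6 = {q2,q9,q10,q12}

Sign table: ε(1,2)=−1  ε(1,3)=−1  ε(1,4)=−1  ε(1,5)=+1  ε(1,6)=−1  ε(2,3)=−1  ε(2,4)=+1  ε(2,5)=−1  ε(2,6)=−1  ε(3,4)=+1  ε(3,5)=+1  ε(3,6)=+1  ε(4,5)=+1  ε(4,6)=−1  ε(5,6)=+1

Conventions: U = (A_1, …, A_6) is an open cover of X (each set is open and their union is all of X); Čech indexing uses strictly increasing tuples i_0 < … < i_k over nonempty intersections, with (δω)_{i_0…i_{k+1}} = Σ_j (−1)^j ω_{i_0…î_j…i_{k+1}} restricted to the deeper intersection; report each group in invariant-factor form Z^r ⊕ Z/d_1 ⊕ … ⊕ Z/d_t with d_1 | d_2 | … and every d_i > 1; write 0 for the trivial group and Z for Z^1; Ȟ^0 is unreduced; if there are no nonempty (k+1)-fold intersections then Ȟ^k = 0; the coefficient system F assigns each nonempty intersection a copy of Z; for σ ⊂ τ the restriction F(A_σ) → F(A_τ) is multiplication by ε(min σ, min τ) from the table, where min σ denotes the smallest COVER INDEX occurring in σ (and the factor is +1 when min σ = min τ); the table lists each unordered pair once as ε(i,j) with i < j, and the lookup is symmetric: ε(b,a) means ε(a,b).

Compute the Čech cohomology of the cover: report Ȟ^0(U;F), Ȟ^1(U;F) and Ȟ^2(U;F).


nonempty intersections:
  A12={q1} A16={q9,q12} A23={q7} A34={q6} A45={q3} A56={q2}
C dims 6,6; δ0: rk 6, SNF 1^5·2
Ȟ^0: (6−6)−0=0 ⇒ 0
Ȟ^1: (6−0)−6=0 plus torsion [2] ⇒ Z/2
Ȟ^2: (0−0)−0=0 ⇒ 0

Ȟ^0 = 0; Ȟ^1 = Z/2; Ȟ^2 = 0


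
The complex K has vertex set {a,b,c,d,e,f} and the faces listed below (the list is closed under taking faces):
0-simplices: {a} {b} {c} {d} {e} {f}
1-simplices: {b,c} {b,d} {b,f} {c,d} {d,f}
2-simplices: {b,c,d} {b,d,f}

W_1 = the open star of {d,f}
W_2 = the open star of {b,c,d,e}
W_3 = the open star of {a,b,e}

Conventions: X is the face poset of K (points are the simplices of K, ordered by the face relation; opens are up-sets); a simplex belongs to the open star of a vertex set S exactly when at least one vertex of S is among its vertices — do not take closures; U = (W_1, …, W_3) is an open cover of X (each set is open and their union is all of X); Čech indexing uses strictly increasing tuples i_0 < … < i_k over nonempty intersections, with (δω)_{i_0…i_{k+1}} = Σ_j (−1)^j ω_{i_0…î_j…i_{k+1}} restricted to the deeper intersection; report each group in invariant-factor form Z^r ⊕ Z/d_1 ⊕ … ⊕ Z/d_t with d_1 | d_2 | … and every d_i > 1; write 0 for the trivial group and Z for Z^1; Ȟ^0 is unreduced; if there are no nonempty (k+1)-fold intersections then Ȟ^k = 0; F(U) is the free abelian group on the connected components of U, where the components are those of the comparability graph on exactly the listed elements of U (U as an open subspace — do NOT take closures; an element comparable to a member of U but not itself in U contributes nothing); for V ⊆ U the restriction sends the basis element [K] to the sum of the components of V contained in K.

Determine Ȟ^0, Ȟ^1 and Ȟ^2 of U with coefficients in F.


cover nerve:
  W1={{d},{f},{b,d},{b,f},{c,d},{d,f},{b,c,d},{b,d,f}} W2={{b},{c},{d},{e},{b,c},{b,d},{b,f},{c,d},{d,f},{b,c,d},{b,d,f}} W3={{a},{b},{e},{b,c},{b,d},{b,f},{b,c,d},{b,d,f}}
  W12={{d},{b,d},{b,f},{c,d},{d,f},{b,c,d},{b,d,f}} W13={{b,d},{b,f},{b,c,d},{b,d,f}} W23={{b},{e},{b,c},{b,d},{b,f},{b,c,d},{b,d,f}}
  W123={{b,d},{b,f},{b,c,d},{b,d,f}}
components per intersection:
  W1: {{d},{f},{b,d},{b,f},{c,d},{d,f},{b,c,d},{b,d,f}}
  W2: {{b},{c},{d},{b,c},{b,d},{b,f},{c,d},{d,f},{b,c,d},{b,d,f}} {{e}}
  W3: {{a}} {{b},{b,c},{b,d},{b,f},{b,c,d},{b,d,f}} {{e}}
  W12: {{d},{b,d},{b,f},{c,d},{d,f},{b,c,d},{b,d,f}}
  W13: {{b,d},{b,f},{b,c,d},{b,d,f}}
  W23: {{b},{b,c},{b,d},{b,f},{b,c,d},{b,d,f}} {{e}}
  W123: {{b,d},{b,f},{b,c,d},{b,d,f}}
C dims 6,4,1; δ0: rk 3, SNF 1^3; δ1: rk 1, SNF 1^1
Ȟ^0: (6−3)−0=3 ⇒ Z^3
Ȟ^1: (4−1)−3=0 ⇒ 0
Ȟ^2: (1−0)−1=0 ⇒ 0

Ȟ^0 = Z^3, Ȟ^1 = 0 and Ȟ^2 = 0


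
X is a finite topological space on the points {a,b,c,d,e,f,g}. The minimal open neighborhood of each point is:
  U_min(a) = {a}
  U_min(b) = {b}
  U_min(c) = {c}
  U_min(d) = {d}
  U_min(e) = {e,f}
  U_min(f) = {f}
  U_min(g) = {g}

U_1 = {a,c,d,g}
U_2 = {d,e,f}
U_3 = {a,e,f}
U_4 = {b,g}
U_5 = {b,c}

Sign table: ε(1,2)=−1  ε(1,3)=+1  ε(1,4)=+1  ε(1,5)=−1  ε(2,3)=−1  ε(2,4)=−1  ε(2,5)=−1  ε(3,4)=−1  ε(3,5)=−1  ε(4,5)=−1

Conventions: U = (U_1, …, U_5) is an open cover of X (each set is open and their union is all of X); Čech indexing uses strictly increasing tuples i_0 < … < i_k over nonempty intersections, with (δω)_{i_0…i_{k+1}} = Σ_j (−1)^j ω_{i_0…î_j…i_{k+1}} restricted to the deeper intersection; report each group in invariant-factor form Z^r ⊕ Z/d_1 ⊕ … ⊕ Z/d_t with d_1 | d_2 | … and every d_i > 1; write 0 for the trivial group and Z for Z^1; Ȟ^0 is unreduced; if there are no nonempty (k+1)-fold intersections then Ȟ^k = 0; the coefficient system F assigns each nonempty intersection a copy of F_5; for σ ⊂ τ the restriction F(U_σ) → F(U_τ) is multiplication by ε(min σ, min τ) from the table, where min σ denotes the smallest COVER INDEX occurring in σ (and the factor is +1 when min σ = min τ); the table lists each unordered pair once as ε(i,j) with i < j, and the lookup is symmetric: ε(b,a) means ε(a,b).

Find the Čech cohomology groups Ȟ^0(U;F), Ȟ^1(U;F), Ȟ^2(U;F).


cover nerve:
  U12={d} U13={a} U14={g} U15={c} U23={e,f} U45={b}
C dims 5,6; δ0: rk_F5 4
Ȟ^0: (5−4)−0=1 ⇒ Z/5
Ȟ^1: (6−0)−4=2 ⇒ Z/5 ⊕ Z/5
Ȟ^2: (0−0)−0=0 ⇒ 0

Ȟ^0(U;F) ≅ Z/5, Ȟ^1(U;F) ≅ Z/5 ⊕ Z/5 and Ȟ^2(U;F) ≅ 0


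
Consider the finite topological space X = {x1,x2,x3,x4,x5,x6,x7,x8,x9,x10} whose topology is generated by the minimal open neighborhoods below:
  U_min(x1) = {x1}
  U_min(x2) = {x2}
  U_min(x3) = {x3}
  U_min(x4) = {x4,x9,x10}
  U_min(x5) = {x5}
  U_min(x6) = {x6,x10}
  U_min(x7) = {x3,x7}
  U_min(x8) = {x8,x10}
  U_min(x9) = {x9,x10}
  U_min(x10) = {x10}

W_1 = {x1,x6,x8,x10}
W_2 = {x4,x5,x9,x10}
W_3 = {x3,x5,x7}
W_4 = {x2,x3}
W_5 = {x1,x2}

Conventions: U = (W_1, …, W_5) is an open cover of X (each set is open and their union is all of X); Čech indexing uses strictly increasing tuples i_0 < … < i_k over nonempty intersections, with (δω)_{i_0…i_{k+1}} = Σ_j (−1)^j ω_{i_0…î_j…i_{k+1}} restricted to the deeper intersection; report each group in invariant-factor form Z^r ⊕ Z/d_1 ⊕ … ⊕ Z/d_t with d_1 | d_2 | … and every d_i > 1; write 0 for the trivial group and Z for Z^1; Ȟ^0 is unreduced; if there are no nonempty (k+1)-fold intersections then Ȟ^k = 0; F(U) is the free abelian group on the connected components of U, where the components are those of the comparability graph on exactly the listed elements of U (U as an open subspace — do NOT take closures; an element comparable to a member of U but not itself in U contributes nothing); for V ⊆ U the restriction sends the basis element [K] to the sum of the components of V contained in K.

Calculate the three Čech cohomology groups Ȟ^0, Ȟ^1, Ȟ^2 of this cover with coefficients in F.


Ȟ^0 = Z^5, Ȟ^1 = 0, Ȟ^2 = 0

nerve of the cover:
  W12={x10} W15={x1} W23={x5} W34={x3} W45={x2}
components per intersection:
  W1: {x1} {x6,x8,x10}
  W2: {x4,x9,x10} {x5}
  W3: {x3,x7} {x5}
  W4: {x2} {x3}
  W5: {x1} {x2}
  W12: {x10}
  W15: {x1}
  W23: {x5}
  W34: {x3}
  W45: {x2}
C dims 10,5; δ0: rk 5, SNF 1^5
Ȟ^0 = (10 − 5) − 0 = 5, so Ȟ^0 ≅ Z^5
Ȟ^1 = (5 − 0) − 5 = 0, so Ȟ^1 ≅ 0
Ȟ^2 = (0 − 0) − 0 = 0, so Ȟ^2 ≅ 0


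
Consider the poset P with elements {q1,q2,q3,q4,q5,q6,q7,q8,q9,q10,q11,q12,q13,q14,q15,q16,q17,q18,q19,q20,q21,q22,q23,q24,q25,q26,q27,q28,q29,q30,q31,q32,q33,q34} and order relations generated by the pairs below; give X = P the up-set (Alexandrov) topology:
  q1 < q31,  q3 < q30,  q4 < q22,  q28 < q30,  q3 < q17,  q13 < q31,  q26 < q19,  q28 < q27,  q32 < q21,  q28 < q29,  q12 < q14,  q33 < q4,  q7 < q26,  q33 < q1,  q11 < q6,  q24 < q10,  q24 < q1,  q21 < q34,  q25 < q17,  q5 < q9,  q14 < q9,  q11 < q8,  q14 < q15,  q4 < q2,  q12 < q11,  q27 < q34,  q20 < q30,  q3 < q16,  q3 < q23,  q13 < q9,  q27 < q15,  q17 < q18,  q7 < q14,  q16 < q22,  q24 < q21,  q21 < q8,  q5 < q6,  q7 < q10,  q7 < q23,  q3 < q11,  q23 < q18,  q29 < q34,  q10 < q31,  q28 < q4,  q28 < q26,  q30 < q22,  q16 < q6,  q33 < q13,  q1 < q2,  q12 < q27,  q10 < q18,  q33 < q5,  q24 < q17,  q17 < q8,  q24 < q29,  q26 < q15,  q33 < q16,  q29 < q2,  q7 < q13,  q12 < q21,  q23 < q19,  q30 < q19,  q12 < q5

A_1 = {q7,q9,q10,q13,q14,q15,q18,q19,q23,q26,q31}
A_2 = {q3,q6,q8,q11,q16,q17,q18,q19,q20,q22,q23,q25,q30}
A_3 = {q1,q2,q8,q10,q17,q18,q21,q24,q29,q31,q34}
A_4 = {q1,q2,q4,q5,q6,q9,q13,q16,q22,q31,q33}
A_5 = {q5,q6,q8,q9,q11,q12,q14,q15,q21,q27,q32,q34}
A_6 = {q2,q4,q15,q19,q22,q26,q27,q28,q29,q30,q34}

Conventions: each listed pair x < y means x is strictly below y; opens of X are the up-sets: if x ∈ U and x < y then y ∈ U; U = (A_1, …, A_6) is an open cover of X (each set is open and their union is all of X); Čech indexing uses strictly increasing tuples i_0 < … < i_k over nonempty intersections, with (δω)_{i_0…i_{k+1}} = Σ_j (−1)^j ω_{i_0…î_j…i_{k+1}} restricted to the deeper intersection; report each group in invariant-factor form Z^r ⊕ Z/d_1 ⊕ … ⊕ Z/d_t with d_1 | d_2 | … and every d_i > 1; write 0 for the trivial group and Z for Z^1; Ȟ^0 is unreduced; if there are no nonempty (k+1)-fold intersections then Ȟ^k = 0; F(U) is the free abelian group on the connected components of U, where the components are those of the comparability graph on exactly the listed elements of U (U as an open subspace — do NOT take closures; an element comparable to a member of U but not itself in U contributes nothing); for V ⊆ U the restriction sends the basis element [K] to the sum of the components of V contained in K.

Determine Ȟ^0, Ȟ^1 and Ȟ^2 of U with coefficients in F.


nonempty intersections:
  A12={q18,q19,q23} A13={q10,q18,q31} A14={q9,q13,q31} A15={q9,q14,q15} A16={q15,q19,q26} A23={q8,q17,q18} A24={q6,q16,q22} A25={q6,q8,q11} A26={q19,q22,q30} A34={q1,q2,q31} A35={q8,q21,q34} A36={q2,q29,q34} A45={q5,q6,q9} A46={q2,q4,q22} A56={q15,q27,q34}
  A123={q18} A126={q19} A134={q31} A145={q9} A156={q15} A235={q8} A245={q6} A246={q22} A346={q2} A356={q34}
components per intersection:
  A1: {q7,q9,q10,q13,q14,q15,q18,q19,q23,q26,q31}
  A2: {q3,q6,q8,q11,q16,q17,q18,q19,q20,q22,q23,q25,q30}
  A3: {q1,q2,q8,q10,q17,q18,q21,q24,q29,q31,q34}
  A4: {q1,q2,q4,q5,q6,q9,q13,q16,q22,q31,q33}
  A5: {q5,q6,q8,q9,q11,q12,q14,q15,q21,q27,q32,q34}
  A6: {q2,q4,q15,q19,q22,q26,q27,q28,q29,q30,q34}
  A12: {q18,q19,q23}
  A13: {q10,q18,q31}
  A14: {q9,q13,q31}
  A15: {q9,q14,q15}
  A16: {q15,q19,q26}
  A23: {q8,q17,q18}
  A24: {q6,q16,q22}
  A25: {q6,q8,q11}
  A26: {q19,q22,q30}
  A34: {q1,q2,q31}
  A35: {q8,q21,q34}
  A36: {q2,q29,q34}
  A45: {q5,q6,q9}
  A46: {q2,q4,q22}
  A56: {q15,q27,q34}
  A123: {q18}
  A126: {q19}
  A134: {q31}
  A145: {q9}
  A156: {q15}
  A235: {q8}
  A245: {q6}
  A246: {q22}
  A346: {q2}
  A356: {q34}
C dims 6,15,10; δ0: rk 5, SNF 1^5; δ1: rk 10, SNF 1^9·2
Ȟ^0: (6−5)−0=1 ⇒ Z
Ȟ^1: (15−10)−5=0 ⇒ 0
Ȟ^2: (10−0)−10=0 plus torsion [2] ⇒ Z/2

Ȟ^0 ≅ Z,  Ȟ^1 ≅ 0,  Ȟ^2 ≅ Z/2


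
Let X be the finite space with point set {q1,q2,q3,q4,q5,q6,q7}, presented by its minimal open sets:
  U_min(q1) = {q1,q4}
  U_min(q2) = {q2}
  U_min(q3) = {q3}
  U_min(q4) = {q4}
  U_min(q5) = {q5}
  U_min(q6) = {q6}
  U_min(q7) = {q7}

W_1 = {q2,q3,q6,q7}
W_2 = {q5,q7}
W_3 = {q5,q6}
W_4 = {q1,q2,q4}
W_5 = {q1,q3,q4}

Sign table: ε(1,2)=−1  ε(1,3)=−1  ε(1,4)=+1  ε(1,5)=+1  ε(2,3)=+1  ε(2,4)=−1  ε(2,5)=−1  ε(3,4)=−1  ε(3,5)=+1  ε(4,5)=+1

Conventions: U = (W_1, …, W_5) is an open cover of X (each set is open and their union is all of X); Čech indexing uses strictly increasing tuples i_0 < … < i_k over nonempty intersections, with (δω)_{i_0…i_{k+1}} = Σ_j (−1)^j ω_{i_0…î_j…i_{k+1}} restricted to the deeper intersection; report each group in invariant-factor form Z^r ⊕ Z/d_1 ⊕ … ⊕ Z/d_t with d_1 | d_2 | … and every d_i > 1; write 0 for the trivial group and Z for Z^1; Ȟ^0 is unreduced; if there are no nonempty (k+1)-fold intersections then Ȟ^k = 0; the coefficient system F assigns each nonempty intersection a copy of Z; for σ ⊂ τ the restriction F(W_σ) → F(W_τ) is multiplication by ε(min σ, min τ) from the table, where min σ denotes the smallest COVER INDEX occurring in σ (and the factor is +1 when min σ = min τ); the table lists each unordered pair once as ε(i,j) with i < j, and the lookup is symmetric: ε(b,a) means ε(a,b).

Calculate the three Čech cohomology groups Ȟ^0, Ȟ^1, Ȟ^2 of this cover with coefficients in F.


Ȟ^0(U;F) ≅ Z, Ȟ^1(U;F) ≅ Z^2 and Ȟ^2(U;F) ≅ 0

intersection data:
  W12={q7} W13={q6} W14={q2} W15={q3} W23={q5} W45={q1,q4}
C dims 5,6; δ0: rk 4, SNF 1^4
Ȟ^0 = (5 − 4) − 0 = 1, so Ȟ^0 ≅ Z
Ȟ^1 = (6 − 0) − 4 = 2, so Ȟ^1 ≅ Z^2
Ȟ^2 = (0 − 0) − 0 = 0, so Ȟ^2 ≅ 0


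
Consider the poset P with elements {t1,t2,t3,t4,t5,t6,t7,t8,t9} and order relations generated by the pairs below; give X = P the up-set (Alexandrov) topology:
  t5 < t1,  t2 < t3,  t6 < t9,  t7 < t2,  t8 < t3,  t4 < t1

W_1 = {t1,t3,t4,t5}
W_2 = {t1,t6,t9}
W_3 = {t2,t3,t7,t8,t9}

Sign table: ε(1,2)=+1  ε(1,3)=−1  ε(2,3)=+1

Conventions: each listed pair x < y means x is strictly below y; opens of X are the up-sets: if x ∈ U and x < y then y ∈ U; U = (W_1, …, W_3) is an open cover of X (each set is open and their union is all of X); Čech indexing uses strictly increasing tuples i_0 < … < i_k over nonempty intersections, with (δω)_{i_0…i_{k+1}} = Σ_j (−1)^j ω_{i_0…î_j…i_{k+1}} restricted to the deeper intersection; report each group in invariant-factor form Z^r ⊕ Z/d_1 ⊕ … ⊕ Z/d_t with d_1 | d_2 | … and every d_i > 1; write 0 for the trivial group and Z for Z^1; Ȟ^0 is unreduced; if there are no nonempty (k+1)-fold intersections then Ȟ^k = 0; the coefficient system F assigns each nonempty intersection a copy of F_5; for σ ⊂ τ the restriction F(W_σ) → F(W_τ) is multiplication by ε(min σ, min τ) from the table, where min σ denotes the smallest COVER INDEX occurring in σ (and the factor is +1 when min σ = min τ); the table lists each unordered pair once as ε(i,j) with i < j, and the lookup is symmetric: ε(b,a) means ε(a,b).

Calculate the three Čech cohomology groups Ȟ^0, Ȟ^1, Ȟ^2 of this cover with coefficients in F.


intersection data:
  W12={t1} W13={t3} W23={t9}
C dims 3,3; δ0: rk_F5 3
Ȟ^0 = (3 − 3) − 0 = 0, so Ȟ^0 ≅ 0
Ȟ^1 = (3 − 0) − 3 = 0, so Ȟ^1 ≅ 0
Ȟ^2 = (0 − 0) − 0 = 0, so Ȟ^2 ≅ 0

Ȟ^0(U;F) ≅ 0, Ȟ^1(U;F) ≅ 0 and Ȟ^2(U;F) ≅ 0


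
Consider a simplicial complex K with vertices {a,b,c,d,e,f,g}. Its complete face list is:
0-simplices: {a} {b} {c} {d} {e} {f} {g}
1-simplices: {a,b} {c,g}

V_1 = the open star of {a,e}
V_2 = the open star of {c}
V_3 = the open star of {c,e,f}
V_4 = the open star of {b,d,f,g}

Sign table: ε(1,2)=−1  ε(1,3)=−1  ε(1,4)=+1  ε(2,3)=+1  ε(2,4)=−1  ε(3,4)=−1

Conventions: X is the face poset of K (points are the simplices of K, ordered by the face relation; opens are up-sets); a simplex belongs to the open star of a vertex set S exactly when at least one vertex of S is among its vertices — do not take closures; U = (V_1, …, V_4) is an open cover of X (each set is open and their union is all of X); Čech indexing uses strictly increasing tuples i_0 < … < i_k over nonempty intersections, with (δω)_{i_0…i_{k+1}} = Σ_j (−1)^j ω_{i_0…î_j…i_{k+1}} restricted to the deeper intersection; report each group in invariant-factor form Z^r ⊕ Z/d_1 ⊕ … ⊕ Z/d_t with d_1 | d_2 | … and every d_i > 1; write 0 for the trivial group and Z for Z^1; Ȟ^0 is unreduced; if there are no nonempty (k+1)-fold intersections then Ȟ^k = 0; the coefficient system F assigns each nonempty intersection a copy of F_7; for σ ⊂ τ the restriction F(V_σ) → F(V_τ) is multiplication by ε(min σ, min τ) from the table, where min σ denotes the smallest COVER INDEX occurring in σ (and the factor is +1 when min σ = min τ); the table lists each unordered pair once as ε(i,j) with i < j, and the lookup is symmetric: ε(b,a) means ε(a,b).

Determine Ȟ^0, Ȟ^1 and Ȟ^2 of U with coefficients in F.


nerve simplices:
  V1={{a},{e},{a,b}} V2={{c},{c,g}} V3={{c},{e},{f},{c,g}} V4={{b},{d},{f},{g},{a,b},{c,g}}
  V13={{e}} V14={{a,b}} V23={{c},{c,g}} V24={{c,g}} V34={{f},{c,g}}
  V234={{c,g}}
C dims 4,5,1; δ0: rk_F7 3; δ1: rk_F7 1
degree 0: 4−3−0 = 1 → Ȟ^0 ≅ Z/7
degree 1: 5−1−3 = 1 → Ȟ^1 ≅ Z/7
degree 2: 1−0−1 = 0 → Ȟ^2 ≅ 0

Ȟ^0(U;F) ≅ Z/7, Ȟ^1(U;F) ≅ Z/7, Ȟ^2(U;F) ≅ 0


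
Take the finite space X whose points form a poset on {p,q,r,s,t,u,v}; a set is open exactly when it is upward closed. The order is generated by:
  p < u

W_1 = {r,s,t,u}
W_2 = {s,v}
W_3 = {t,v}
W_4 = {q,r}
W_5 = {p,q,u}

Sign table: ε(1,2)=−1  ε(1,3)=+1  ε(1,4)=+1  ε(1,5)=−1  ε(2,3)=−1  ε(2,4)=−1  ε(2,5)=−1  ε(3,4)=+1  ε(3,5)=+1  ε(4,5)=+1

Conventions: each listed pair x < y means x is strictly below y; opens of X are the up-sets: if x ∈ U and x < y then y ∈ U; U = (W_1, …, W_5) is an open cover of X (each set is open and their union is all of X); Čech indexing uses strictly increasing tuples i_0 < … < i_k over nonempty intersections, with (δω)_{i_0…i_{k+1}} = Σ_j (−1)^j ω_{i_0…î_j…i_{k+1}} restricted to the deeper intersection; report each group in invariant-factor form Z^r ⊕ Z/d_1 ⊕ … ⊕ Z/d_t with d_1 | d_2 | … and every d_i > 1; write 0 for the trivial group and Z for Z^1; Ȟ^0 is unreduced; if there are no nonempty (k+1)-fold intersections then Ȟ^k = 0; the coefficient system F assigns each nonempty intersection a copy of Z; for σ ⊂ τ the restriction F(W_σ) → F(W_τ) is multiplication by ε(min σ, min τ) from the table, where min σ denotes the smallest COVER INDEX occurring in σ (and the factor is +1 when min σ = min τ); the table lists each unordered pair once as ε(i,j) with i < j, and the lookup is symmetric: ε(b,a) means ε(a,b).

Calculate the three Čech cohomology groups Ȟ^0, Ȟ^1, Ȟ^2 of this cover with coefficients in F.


Ȟ^0(U;F) ≅ 0,  Ȟ^1(U;F) ≅ Z ⊕ Z/2,  Ȟ^2(U;F) ≅ 0

nonempty intersections:
  W12={s} W13={t} W14={r} W15={u} W23={v} W45={q}
C dims 5,6; δ0: rk 5, SNF 1^4·2
Ȟ^0: (5−5)−0=0 ⇒ 0
Ȟ^1: (6−0)−5=1 plus torsion [2] ⇒ Z ⊕ Z/2
Ȟ^2: (0−0)−0=0 ⇒ 0


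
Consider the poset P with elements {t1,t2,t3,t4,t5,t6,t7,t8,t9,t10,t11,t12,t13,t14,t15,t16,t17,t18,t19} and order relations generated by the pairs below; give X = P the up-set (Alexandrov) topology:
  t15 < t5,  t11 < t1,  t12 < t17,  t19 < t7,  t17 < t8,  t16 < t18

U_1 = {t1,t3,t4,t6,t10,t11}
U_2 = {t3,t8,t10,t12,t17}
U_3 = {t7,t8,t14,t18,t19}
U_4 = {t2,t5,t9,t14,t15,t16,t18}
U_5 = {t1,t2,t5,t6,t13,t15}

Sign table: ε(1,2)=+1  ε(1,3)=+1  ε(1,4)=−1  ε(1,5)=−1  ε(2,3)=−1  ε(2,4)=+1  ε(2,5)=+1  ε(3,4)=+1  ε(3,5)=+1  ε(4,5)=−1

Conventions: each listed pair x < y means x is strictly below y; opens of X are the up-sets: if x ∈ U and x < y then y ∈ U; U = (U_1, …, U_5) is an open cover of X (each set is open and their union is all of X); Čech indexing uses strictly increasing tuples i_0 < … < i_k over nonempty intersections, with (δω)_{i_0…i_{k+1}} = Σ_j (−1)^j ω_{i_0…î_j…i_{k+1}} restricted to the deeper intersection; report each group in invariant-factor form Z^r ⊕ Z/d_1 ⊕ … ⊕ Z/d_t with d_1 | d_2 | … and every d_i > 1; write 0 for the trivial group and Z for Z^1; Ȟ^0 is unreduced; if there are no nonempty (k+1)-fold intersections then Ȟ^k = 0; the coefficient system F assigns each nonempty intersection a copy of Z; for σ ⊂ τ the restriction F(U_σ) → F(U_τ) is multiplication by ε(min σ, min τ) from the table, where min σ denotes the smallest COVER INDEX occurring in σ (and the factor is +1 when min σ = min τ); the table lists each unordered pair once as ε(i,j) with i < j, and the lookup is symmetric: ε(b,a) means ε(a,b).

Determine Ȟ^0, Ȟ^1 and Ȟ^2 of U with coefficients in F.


Ȟ^0(U;F) ≅ 0, Ȟ^1(U;F) ≅ Z/2, Ȟ^2(U;F) ≅ 0

nerve of the cover:
  U12={t3,t10} U15={t1,t6} U23={t8} U34={t14,t18} U45={t2,t5,t15}
C dims 5,5; δ0: rk 5, SNF 1^4·2
Ȟ^0 = (5 − 5) − 0 = 0, so Ȟ^0 ≅ 0
Ȟ^1 = (5 − 0) − 5 = 0 plus torsion [2], so Ȟ^1 ≅ Z/2
Ȟ^2 = (0 − 0) − 0 = 0, so Ȟ^2 ≅ 0


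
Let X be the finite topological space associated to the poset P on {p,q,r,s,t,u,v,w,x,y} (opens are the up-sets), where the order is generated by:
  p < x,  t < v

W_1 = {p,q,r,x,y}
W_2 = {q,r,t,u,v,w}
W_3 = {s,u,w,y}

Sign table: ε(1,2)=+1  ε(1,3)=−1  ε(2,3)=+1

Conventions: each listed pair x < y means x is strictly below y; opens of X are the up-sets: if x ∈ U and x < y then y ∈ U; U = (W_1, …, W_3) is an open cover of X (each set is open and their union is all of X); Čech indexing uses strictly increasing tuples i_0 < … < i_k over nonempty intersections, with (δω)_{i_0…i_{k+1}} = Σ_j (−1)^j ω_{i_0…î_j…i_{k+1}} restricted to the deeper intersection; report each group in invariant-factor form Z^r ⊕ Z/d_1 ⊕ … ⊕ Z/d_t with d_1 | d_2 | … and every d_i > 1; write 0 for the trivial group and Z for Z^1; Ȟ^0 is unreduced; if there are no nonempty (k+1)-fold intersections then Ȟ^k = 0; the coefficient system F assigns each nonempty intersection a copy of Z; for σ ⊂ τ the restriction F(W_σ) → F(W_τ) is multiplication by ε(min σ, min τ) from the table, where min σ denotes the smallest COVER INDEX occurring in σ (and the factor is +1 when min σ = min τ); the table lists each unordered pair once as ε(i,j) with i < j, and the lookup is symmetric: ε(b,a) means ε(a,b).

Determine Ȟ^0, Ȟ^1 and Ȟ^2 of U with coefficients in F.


intersection data:
  W12={q,r} W13={y} W23={u,w}
C dims 3,3; δ0: rk 3, SNF 1^2·2
Ȟ^0 = (3 − 3) − 0 = 0, so Ȟ^0 ≅ 0
Ȟ^1 = (3 − 0) − 3 = 0 plus torsion [2], so Ȟ^1 ≅ Z/2
Ȟ^2 = (0 − 0) − 0 = 0, so Ȟ^2 ≅ 0

Ȟ^0 = 0; Ȟ^1 = Z/2; Ȟ^2 = 0


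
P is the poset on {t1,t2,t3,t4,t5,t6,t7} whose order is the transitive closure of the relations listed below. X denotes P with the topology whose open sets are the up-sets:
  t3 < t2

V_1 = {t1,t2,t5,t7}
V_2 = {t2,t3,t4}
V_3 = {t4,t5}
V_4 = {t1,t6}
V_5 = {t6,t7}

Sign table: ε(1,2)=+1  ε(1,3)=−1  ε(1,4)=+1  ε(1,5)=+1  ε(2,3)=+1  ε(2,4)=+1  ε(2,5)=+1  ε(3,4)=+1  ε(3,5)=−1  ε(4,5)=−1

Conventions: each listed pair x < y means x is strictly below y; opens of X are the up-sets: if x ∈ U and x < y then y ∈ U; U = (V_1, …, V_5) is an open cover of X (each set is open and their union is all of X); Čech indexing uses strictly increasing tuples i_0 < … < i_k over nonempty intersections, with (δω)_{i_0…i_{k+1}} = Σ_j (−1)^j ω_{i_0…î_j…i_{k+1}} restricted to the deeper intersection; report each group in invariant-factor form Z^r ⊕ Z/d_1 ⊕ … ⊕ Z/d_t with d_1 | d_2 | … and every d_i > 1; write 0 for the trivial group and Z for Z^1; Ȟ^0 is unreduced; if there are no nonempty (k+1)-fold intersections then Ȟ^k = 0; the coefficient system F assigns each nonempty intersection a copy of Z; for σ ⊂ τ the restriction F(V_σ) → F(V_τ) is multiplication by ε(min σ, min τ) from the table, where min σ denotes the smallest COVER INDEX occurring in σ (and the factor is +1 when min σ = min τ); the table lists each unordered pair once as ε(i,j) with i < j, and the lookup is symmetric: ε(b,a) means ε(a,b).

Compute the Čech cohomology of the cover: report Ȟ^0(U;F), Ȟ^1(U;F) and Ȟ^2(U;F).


nonempty intersections:
  V12={t2} V13={t5} V14={t1} V15={t7} V23={t4} V45={t6}
C dims 5,6; δ0: rk 5, SNF 1^4·2
Ȟ^0: (5−5)−0=0 ⇒ 0
Ȟ^1: (6−0)−5=1 plus torsion [2] ⇒ Z ⊕ Z/2
Ȟ^2: (0−0)−0=0 ⇒ 0

Ȟ^0 ≅ 0, Ȟ^1 ≅ Z ⊕ Z/2, Ȟ^2 ≅ 0


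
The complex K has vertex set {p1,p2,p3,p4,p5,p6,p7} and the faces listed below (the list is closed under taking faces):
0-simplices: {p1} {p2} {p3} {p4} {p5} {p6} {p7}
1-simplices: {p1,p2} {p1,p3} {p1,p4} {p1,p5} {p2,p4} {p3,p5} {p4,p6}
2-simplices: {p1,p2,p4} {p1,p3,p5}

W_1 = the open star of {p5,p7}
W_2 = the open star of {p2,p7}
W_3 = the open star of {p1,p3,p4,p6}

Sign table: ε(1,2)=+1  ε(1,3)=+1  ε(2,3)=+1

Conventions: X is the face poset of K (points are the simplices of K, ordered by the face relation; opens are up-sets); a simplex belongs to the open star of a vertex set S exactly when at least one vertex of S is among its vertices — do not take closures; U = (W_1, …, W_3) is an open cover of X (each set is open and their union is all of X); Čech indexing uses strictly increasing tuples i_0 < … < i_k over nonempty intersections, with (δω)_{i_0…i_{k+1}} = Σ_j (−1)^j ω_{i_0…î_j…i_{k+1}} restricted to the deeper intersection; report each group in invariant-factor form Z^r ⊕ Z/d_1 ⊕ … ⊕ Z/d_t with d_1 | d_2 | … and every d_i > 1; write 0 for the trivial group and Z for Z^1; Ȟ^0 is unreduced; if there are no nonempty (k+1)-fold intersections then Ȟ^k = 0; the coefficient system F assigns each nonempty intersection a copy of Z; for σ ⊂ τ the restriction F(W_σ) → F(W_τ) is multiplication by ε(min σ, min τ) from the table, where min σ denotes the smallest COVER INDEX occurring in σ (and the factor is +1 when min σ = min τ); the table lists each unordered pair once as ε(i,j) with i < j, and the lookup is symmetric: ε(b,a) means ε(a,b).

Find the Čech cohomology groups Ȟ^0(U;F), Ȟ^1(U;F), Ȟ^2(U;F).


Ȟ^0 = Z, Ȟ^1 = Z and Ȟ^2 = 0

intersection data:
  W1={{p5},{p7},{p1,p5},{p3,p5},{p1,p3,p5}} W2={{p2},{p7},{p1,p2},{p2,p4},{p1,p2,p4}} W3={{p1},{p3},{p4},{p6},{p1,p2},{p1,p3},{p1,p4},{p1,p5},{p2,p4},{p3,p5},{p4,p6},{p1,p2,p4},{p1,p3,p5}}
  W12={{p7}} W13={{p1,p5},{p3,p5},{p1,p3,p5}} W23={{p1,p2},{p2,p4},{p1,p2,p4}}
C dims 3,3; δ0: rk 2, SNF 1^2
Ȟ^0 = (3 − 2) − 0 = 1, so Ȟ^0 ≅ Z
Ȟ^1 = (3 − 0) − 2 = 1, so Ȟ^1 ≅ Z
Ȟ^2 = (0 − 0) − 0 = 0, so Ȟ^2 ≅ 0


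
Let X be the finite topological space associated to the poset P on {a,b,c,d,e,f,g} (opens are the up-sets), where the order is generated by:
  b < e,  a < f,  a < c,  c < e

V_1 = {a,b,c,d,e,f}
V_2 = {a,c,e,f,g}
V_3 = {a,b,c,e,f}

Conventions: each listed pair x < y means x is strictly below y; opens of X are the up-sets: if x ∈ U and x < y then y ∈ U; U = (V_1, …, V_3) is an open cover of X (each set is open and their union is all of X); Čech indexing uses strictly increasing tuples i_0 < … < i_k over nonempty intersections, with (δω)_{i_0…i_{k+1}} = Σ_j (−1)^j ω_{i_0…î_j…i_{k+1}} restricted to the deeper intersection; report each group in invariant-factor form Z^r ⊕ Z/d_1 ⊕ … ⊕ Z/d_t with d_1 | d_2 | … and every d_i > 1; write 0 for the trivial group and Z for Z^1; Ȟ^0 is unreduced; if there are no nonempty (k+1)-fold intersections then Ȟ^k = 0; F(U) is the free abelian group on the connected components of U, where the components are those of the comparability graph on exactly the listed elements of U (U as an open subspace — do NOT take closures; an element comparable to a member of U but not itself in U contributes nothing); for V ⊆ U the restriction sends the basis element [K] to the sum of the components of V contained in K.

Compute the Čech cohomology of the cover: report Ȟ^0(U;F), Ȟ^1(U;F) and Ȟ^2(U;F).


Ȟ^0(U;F) ≅ Z^3, Ȟ^1(U;F) ≅ 0, Ȟ^2(U;F) ≅ 0

nonempty intersections:
  V12={a,c,e,f} V13={a,b,c,e,f} V23={a,c,e,f}
  V123={a,c,e,f}
components per intersection:
  V1: {a,b,c,e,f} {d}
  V2: {a,c,e,f} {g}
  V3: {a,b,c,e,f}
  V12: {a,c,e,f}
  V13: {a,b,c,e,f}
  V23: {a,c,e,f}
  V123: {a,c,e,f}
C dims 5,3,1; δ0: rk 2, SNF 1^2; δ1: rk 1, SNF 1^1
Ȟ^0: (5−2)−0=3 ⇒ Z^3
Ȟ^1: (3−1)−2=0 ⇒ 0
Ȟ^2: (1−0)−1=0 ⇒ 0


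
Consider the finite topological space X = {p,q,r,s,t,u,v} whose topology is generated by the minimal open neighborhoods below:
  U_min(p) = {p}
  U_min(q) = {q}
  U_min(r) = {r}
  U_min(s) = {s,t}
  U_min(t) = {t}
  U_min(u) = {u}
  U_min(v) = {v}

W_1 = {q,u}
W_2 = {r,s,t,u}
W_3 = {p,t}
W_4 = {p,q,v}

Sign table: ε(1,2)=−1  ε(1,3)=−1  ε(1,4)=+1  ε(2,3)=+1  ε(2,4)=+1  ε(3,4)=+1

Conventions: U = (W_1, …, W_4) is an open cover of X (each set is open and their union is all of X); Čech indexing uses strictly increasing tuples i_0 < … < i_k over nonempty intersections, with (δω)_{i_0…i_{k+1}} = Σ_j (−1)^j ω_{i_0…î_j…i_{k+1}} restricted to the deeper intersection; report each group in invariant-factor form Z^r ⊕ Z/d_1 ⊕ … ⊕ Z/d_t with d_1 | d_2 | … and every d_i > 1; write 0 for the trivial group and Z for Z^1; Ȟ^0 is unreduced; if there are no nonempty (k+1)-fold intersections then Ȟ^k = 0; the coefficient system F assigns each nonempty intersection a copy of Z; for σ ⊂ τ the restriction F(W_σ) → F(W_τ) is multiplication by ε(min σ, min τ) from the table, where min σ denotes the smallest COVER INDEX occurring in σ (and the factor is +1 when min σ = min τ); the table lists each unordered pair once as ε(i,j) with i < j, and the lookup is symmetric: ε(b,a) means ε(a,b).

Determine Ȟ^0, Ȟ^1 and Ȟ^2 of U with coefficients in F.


Ȟ^0 = 0; Ȟ^1 = Z/2; Ȟ^2 = 0

nonempty intersections:
  W12={u} W14={q} W23={t} W34={p}
C dims 4,4; δ0: rk 4, SNF 1^3·2
Ȟ^0: (4−4)−0=0 ⇒ 0
Ȟ^1: (4−0)−4=0 plus torsion [2] ⇒ Z/2
Ȟ^2: (0−0)−0=0 ⇒ 0


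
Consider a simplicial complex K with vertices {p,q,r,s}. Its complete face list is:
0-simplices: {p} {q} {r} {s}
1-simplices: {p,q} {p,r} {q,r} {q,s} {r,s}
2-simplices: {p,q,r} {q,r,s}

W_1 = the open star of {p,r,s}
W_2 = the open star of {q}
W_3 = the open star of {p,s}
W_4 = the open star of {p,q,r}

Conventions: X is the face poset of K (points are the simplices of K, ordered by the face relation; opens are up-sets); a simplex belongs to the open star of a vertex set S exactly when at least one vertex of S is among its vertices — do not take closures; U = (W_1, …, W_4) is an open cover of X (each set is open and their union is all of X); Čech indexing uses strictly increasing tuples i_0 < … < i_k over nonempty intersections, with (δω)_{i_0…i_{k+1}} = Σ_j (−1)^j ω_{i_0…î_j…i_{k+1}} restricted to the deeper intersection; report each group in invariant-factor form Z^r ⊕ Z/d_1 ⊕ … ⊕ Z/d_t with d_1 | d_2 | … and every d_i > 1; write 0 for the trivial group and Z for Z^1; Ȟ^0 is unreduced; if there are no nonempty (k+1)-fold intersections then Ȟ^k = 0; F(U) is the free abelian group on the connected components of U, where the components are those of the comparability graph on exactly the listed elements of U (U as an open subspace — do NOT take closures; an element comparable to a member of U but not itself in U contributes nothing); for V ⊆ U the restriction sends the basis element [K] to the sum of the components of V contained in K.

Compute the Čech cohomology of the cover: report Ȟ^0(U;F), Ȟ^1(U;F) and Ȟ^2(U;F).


Ȟ^0 ≅ Z, Ȟ^1 ≅ 0 and Ȟ^2 ≅ 0

cover nerve:
  W1={{p},{r},{s},{p,q},{p,r},{q,r},{q,s},{r,s},{p,q,r},{q,r,s}} W2={{q},{p,q},{q,r},{q,s},{p,q,r},{q,r,s}} W3={{p},{s},{p,q},{p,r},{q,s},{r,s},{p,q,r},{q,r,s}} W4={{p},{q},{r},{p,q},{p,r},{q,r},{q,s},{r,s},{p,q,r},{q,r,s}}
  W12={{p,q},{q,r},{q,s},{p,q,r},{q,r,s}} W13={{p},{s},{p,q},{p,r},{q,s},{r,s},{p,q,r},{q,r,s}} W14={{p},{r},{p,q},{p,r},{q,r},{q,s},{r,s},{p,q,r},{q,r,s}} W23={{p,q},{q,s},{p,q,r},{q,r,s}} W24={{q},{p,q},{q,r},{q,s},{p,q,r},{q,r,s}} W34={{p},{p,q},{p,r},{q,s},{r,s},{p,q,r},{q,r,s}}
  W123={{p,q},{q,s},{p,q,r},{q,r,s}} W124={{p,q},{q,r},{q,s},{p,q,r},{q,r,s}} W134={{p},{p,q},{p,r},{q,s},{r,s},{p,q,r},{q,r,s}} W234={{p,q},{q,s},{p,q,r},{q,r,s}}
  W1234={{p,q},{q,s},{p,q,r},{q,r,s}}
components per intersection:
  W1: {{p},{r},{s},{p,q},{p,r},{q,r},{q,s},{r,s},{p,q,r},{q,r,s}}
  W2: {{q},{p,q},{q,r},{q,s},{p,q,r},{q,r,s}}
  W3: {{p},{p,q},{p,r},{p,q,r}} {{s},{q,s},{r,s},{q,r,s}}
  W4: {{p},{q},{r},{p,q},{p,r},{q,r},{q,s},{r,s},{p,q,r},{q,r,s}}
  W12: {{p,q},{q,r},{q,s},{p,q,r},{q,r,s}}
  W13: {{p},{p,q},{p,r},{p,q,r}} {{s},{q,s},{r,s},{q,r,s}}
  W14: {{p},{r},{p,q},{p,r},{q,r},{q,s},{r,s},{p,q,r},{q,r,s}}
  W23: {{p,q},{p,q,r}} {{q,s},{q,r,s}}
  W24: {{q},{p,q},{q,r},{q,s},{p,q,r},{q,r,s}}
  W34: {{p},{p,q},{p,r},{p,q,r}} {{q,s},{r,s},{q,r,s}}
  W123: {{p,q},{p,q,r}} {{q,s},{q,r,s}}
  W124: {{p,q},{q,r},{q,s},{p,q,r},{q,r,s}}
  W134: {{p},{p,q},{p,r},{p,q,r}} {{q,s},{r,s},{q,r,s}}
  W234: {{p,q},{p,q,r}} {{q,s},{q,r,s}}
  W1234: {{p,q},{p,q,r}} {{q,s},{q,r,s}}
C dims 5,9,7,2; δ0: rk 4, SNF 1^4; δ1: rk 5, SNF 1^5; δ2: rk 2, SNF 1^2
Ȟ^0: (5−4)−0=1 ⇒ Z
Ȟ^1: (9−5)−4=0 ⇒ 0
Ȟ^2: (7−2)−5=0 ⇒ 0


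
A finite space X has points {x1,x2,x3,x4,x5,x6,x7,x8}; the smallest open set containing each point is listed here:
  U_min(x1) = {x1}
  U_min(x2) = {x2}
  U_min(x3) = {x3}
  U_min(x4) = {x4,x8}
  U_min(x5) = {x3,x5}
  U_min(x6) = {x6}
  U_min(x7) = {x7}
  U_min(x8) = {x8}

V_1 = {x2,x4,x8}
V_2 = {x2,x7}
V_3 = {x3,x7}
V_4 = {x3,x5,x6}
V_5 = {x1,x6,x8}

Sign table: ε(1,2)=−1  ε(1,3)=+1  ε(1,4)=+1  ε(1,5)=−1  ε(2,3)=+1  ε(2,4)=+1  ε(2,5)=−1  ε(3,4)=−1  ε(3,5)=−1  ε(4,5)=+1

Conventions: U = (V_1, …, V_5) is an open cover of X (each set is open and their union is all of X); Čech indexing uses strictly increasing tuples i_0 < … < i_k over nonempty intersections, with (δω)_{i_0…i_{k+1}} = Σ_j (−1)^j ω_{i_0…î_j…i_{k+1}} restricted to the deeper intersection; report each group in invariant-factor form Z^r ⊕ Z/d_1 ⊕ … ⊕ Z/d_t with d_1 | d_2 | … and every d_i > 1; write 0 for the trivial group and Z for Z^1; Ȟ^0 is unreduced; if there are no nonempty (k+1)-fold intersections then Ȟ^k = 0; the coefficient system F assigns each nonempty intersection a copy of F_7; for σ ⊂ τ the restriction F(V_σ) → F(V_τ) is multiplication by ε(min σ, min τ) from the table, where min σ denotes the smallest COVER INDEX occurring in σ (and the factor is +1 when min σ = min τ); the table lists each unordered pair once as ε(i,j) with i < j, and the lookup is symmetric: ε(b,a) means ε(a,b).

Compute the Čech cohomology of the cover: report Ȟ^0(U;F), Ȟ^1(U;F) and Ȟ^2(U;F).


cover nerve:
  V12={x2} V15={x8} V23={x7} V34={x3} V45={x6}
C dims 5,5; δ0: rk_F7 5
Ȟ^0: (5−5)−0=0 ⇒ 0
Ȟ^1: (5−0)−5=0 ⇒ 0
Ȟ^2: (0−0)−0=0 ⇒ 0

Ȟ^0 ≅ 0,  Ȟ^1 ≅ 0,  Ȟ^2 ≅ 0


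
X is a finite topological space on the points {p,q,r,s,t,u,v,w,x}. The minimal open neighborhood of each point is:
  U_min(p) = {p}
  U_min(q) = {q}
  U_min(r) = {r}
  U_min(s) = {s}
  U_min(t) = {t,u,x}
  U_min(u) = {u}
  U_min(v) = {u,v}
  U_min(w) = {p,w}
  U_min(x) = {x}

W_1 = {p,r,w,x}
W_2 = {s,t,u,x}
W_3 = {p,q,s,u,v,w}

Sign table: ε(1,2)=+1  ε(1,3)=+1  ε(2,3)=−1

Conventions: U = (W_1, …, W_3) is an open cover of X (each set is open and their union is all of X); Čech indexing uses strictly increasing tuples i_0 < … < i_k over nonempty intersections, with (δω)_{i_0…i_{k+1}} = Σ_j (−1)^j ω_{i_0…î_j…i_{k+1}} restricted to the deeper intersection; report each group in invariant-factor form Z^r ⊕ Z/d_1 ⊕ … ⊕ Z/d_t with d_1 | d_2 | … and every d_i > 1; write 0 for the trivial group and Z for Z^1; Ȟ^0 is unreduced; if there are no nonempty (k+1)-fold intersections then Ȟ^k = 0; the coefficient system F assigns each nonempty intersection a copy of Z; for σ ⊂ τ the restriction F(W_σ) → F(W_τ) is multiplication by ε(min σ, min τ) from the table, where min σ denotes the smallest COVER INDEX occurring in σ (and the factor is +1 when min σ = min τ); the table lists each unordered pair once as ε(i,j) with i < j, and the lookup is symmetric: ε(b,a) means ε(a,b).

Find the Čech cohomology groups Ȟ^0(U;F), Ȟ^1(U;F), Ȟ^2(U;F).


nonempty intersections:
  W12={x} W13={p,w} W23={s,u}
C dims 3,3; δ0: rk 3, SNF 1^2·2
Ȟ^0: (3−3)−0=0 ⇒ 0
Ȟ^1: (3−0)−3=0 plus torsion [2] ⇒ Z/2
Ȟ^2: (0−0)−0=0 ⇒ 0

Ȟ^0(U;F) ≅ 0, Ȟ^1(U;F) ≅ Z/2, Ȟ^2(U;F) ≅ 0


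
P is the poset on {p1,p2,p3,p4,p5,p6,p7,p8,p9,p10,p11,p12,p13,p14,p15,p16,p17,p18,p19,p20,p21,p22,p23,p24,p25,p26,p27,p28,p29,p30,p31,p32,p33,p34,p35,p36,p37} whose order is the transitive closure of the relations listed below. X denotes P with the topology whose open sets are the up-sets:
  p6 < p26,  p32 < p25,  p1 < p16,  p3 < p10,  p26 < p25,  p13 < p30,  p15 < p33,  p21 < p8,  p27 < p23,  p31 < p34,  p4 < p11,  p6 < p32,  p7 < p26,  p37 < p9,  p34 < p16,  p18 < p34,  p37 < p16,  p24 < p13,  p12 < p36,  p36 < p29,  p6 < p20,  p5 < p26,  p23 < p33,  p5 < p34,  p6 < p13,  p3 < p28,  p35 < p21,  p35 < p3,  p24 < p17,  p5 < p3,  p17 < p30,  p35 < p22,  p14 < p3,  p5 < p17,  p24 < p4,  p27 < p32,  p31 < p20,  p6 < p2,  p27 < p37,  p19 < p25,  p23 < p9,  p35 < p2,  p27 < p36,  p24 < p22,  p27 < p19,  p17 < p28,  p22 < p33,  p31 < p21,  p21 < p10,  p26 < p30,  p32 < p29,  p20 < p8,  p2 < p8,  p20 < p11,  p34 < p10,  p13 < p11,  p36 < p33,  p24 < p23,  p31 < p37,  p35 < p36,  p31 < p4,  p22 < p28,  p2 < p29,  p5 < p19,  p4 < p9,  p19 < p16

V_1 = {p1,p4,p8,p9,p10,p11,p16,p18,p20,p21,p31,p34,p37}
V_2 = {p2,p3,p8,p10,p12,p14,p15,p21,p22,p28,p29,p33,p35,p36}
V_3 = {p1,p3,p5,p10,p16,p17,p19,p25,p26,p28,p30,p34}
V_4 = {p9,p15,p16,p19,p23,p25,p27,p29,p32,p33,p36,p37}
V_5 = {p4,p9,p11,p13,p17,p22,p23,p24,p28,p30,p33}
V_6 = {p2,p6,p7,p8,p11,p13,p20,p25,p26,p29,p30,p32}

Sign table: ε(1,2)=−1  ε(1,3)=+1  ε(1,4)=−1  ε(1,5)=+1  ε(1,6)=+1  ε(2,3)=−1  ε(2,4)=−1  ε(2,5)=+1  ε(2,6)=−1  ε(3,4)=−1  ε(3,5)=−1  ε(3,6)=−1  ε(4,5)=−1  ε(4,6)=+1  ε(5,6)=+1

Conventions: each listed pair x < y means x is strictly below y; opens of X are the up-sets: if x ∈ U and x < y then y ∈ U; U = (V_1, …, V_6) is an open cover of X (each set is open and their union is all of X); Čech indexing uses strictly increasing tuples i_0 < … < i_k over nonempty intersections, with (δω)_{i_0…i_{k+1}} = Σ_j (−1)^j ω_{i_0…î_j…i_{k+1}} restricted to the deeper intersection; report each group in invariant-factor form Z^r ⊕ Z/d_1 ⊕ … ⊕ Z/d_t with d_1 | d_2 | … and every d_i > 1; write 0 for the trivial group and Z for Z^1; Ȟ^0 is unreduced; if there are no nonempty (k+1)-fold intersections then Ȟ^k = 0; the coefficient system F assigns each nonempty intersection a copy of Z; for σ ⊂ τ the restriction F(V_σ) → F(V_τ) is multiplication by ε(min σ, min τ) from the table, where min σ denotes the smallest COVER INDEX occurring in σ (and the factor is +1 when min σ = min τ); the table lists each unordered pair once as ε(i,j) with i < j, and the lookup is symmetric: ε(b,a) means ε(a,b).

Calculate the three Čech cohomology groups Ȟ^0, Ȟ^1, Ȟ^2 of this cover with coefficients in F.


Ȟ^0 = 0, Ȟ^1 = Z/2 and Ȟ^2 = Z

cover nerve:
  V12={p8,p10,p21} V13={p1,p10,p16,p34} V14={p9,p16,p37} V15={p4,p9,p11} V16={p8,p11,p20} V23={p3,p10,p28} V24={p15,p29,p33,p36} V25={p22,p28,p33} V26={p2,p8,p29} V34={p16,p19,p25} V35={p17,p28,p30} V36={p25,p26,p30} V45={p9,p23,p33} V46={p25,p29,p32} V56={p11,p13,p30}
  V123={p10} V126={p8} V134={p16} V145={p9} V156={p11} V235={p28} V245={p33} V246={p29} V346={p25} V356={p30}
C dims 6,15,10; δ0: rk 6, SNF 1^5·2; δ1: rk 9, SNF 1^9
Ȟ^0: (6−6)−0=0 ⇒ 0
Ȟ^1: (15−9)−6=0 plus torsion [2] ⇒ Z/2
Ȟ^2: (10−0)−9=1 ⇒ Z


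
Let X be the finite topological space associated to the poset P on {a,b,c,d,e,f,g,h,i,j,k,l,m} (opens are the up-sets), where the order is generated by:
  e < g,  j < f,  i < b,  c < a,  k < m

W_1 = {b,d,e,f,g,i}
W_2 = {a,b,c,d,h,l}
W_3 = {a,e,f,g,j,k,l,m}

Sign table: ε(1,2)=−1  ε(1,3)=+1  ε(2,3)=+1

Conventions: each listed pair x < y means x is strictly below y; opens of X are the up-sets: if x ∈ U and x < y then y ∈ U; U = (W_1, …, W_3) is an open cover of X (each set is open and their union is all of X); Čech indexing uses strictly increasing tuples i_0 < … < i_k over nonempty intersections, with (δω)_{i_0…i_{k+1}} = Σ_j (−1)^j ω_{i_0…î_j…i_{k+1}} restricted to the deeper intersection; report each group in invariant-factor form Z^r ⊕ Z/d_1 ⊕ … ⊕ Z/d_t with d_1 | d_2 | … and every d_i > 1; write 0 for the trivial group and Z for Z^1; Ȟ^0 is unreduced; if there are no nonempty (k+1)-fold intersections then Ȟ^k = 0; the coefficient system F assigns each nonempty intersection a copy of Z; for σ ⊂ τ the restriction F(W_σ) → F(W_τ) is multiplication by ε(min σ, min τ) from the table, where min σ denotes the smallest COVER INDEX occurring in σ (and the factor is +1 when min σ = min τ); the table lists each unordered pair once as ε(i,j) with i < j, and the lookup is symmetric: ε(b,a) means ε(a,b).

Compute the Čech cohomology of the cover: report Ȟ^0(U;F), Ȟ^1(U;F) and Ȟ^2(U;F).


Ȟ^0 = 0; Ȟ^1 = Z/2; Ȟ^2 = 0

nerve of the cover:
  W12={b,d} W13={e,f,g} W23={a,l}
C dims 3,3; δ0: rk 3, SNF 1^2·2
Ȟ^0 = (3 − 3) − 0 = 0, so Ȟ^0 ≅ 0
Ȟ^1 = (3 − 0) − 3 = 0 plus torsion [2], so Ȟ^1 ≅ Z/2
Ȟ^2 = (0 − 0) − 0 = 0, so Ȟ^2 ≅ 0
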